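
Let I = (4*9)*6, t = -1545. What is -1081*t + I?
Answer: 1670361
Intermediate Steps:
I = 216 (I = 36*6 = 216)
-1081*t + I = -1081*(-1545) + 216 = 1670145 + 216 = 1670361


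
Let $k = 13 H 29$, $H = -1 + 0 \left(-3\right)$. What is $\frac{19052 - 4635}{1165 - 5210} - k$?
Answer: $\frac{1510548}{4045} \approx 373.44$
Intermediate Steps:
$H = -1$ ($H = -1 + 0 = -1$)
$k = -377$ ($k = 13 \left(-1\right) 29 = \left(-13\right) 29 = -377$)
$\frac{19052 - 4635}{1165 - 5210} - k = \frac{19052 - 4635}{1165 - 5210} - -377 = \frac{14417}{-4045} + 377 = 14417 \left(- \frac{1}{4045}\right) + 377 = - \frac{14417}{4045} + 377 = \frac{1510548}{4045}$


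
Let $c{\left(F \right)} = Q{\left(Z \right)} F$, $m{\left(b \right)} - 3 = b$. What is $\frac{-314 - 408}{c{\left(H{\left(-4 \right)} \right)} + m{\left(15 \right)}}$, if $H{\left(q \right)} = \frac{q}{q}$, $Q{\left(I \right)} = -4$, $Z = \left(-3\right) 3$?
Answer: $- \frac{361}{7} \approx -51.571$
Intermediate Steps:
$m{\left(b \right)} = 3 + b$
$Z = -9$
$H{\left(q \right)} = 1$
$c{\left(F \right)} = - 4 F$
$\frac{-314 - 408}{c{\left(H{\left(-4 \right)} \right)} + m{\left(15 \right)}} = \frac{-314 - 408}{\left(-4\right) 1 + \left(3 + 15\right)} = - \frac{722}{-4 + 18} = - \frac{722}{14} = \left(-722\right) \frac{1}{14} = - \frac{361}{7}$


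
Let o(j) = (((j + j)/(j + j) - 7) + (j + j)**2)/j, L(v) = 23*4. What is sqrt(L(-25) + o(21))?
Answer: sqrt(8610)/7 ≈ 13.256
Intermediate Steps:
L(v) = 92
o(j) = (-6 + 4*j**2)/j (o(j) = (((2*j)/((2*j)) - 7) + (2*j)**2)/j = (((2*j)*(1/(2*j)) - 7) + 4*j**2)/j = ((1 - 7) + 4*j**2)/j = (-6 + 4*j**2)/j)
sqrt(L(-25) + o(21)) = sqrt(92 + (-6/21 + 4*21)) = sqrt(92 + (-6*1/21 + 84)) = sqrt(92 + (-2/7 + 84)) = sqrt(92 + 586/7) = sqrt(1230/7) = sqrt(8610)/7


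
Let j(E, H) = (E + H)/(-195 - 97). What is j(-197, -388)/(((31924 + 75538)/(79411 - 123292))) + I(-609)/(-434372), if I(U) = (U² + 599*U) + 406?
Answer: -2838583458401/3407529322072 ≈ -0.83303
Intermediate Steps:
I(U) = 406 + U² + 599*U
j(E, H) = -E/292 - H/292 (j(E, H) = (E + H)/(-292) = (E + H)*(-1/292) = -E/292 - H/292)
j(-197, -388)/(((31924 + 75538)/(79411 - 123292))) + I(-609)/(-434372) = (-1/292*(-197) - 1/292*(-388))/(((31924 + 75538)/(79411 - 123292))) + (406 + (-609)² + 599*(-609))/(-434372) = (197/292 + 97/73)/((107462/(-43881))) + (406 + 370881 - 364791)*(-1/434372) = 585/(292*((107462*(-1/43881)))) + 6496*(-1/434372) = 585/(292*(-107462/43881)) - 1624/108593 = (585/292)*(-43881/107462) - 1624/108593 = -25670385/31378904 - 1624/108593 = -2838583458401/3407529322072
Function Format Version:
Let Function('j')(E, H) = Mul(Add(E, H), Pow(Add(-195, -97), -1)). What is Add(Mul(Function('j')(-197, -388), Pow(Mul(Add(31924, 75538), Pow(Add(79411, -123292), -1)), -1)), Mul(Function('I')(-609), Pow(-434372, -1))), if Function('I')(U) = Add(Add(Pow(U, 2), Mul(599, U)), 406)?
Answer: Rational(-2838583458401, 3407529322072) ≈ -0.83303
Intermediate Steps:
Function('I')(U) = Add(406, Pow(U, 2), Mul(599, U))
Function('j')(E, H) = Add(Mul(Rational(-1, 292), E), Mul(Rational(-1, 292), H)) (Function('j')(E, H) = Mul(Add(E, H), Pow(-292, -1)) = Mul(Add(E, H), Rational(-1, 292)) = Add(Mul(Rational(-1, 292), E), Mul(Rational(-1, 292), H)))
Add(Mul(Function('j')(-197, -388), Pow(Mul(Add(31924, 75538), Pow(Add(79411, -123292), -1)), -1)), Mul(Function('I')(-609), Pow(-434372, -1))) = Add(Mul(Add(Mul(Rational(-1, 292), -197), Mul(Rational(-1, 292), -388)), Pow(Mul(Add(31924, 75538), Pow(Add(79411, -123292), -1)), -1)), Mul(Add(406, Pow(-609, 2), Mul(599, -609)), Pow(-434372, -1))) = Add(Mul(Add(Rational(197, 292), Rational(97, 73)), Pow(Mul(107462, Pow(-43881, -1)), -1)), Mul(Add(406, 370881, -364791), Rational(-1, 434372))) = Add(Mul(Rational(585, 292), Pow(Mul(107462, Rational(-1, 43881)), -1)), Mul(6496, Rational(-1, 434372))) = Add(Mul(Rational(585, 292), Pow(Rational(-107462, 43881), -1)), Rational(-1624, 108593)) = Add(Mul(Rational(585, 292), Rational(-43881, 107462)), Rational(-1624, 108593)) = Add(Rational(-25670385, 31378904), Rational(-1624, 108593)) = Rational(-2838583458401, 3407529322072)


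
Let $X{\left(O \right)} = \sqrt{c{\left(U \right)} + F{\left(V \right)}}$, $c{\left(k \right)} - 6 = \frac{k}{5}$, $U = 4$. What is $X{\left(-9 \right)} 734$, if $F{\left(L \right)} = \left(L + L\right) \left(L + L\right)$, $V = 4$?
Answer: $\frac{734 \sqrt{1770}}{5} \approx 6176.1$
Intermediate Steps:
$c{\left(k \right)} = 6 + \frac{k}{5}$
$F{\left(L \right)} = 4 L^{2}$ ($F{\left(L \right)} = 2 L 2 L = 4 L^{2}$)
$X{\left(O \right)} = \frac{\sqrt{1770}}{5}$ ($X{\left(O \right)} = \sqrt{\left(6 + \frac{1}{5} \cdot 4\right) + 4 \cdot 4^{2}} = \sqrt{\left(6 + \frac{4}{5}\right) + 4 \cdot 16} = \sqrt{\frac{34}{5} + 64} = \sqrt{\frac{354}{5}} = \frac{\sqrt{1770}}{5}$)
$X{\left(-9 \right)} 734 = \frac{\sqrt{1770}}{5} \cdot 734 = \frac{734 \sqrt{1770}}{5}$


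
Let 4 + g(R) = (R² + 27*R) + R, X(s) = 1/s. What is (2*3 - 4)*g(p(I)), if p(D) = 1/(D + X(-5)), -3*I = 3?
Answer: -959/18 ≈ -53.278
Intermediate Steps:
I = -1 (I = -⅓*3 = -1)
p(D) = 1/(-⅕ + D) (p(D) = 1/(D + 1/(-5)) = 1/(D - ⅕) = 1/(-⅕ + D))
g(R) = -4 + R² + 28*R (g(R) = -4 + ((R² + 27*R) + R) = -4 + (R² + 28*R) = -4 + R² + 28*R)
(2*3 - 4)*g(p(I)) = (2*3 - 4)*(-4 + (5/(-1 + 5*(-1)))² + 28*(5/(-1 + 5*(-1)))) = (6 - 4)*(-4 + (5/(-1 - 5))² + 28*(5/(-1 - 5))) = 2*(-4 + (5/(-6))² + 28*(5/(-6))) = 2*(-4 + (5*(-⅙))² + 28*(5*(-⅙))) = 2*(-4 + (-⅚)² + 28*(-⅚)) = 2*(-4 + 25/36 - 70/3) = 2*(-959/36) = -959/18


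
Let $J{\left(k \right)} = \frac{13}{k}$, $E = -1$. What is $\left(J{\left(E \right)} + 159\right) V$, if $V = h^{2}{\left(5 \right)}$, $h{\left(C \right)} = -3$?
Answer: $1314$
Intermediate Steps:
$V = 9$ ($V = \left(-3\right)^{2} = 9$)
$\left(J{\left(E \right)} + 159\right) V = \left(\frac{13}{-1} + 159\right) 9 = \left(13 \left(-1\right) + 159\right) 9 = \left(-13 + 159\right) 9 = 146 \cdot 9 = 1314$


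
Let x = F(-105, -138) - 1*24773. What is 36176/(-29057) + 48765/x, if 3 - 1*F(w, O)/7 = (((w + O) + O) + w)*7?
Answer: -29610157/556234 ≈ -53.233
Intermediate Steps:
F(w, O) = 21 - 98*O - 98*w (F(w, O) = 21 - 7*(((w + O) + O) + w)*7 = 21 - 7*(((O + w) + O) + w)*7 = 21 - 7*((w + 2*O) + w)*7 = 21 - 7*(2*O + 2*w)*7 = 21 - 7*(14*O + 14*w) = 21 + (-98*O - 98*w) = 21 - 98*O - 98*w)
x = -938 (x = (21 - 98*(-138) - 98*(-105)) - 1*24773 = (21 + 13524 + 10290) - 24773 = 23835 - 24773 = -938)
36176/(-29057) + 48765/x = 36176/(-29057) + 48765/(-938) = 36176*(-1/29057) + 48765*(-1/938) = -5168/4151 - 48765/938 = -29610157/556234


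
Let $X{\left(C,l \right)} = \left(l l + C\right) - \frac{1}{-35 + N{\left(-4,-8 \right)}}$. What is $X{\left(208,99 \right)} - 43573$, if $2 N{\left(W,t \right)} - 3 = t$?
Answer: $- \frac{2517298}{75} \approx -33564.0$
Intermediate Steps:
$N{\left(W,t \right)} = \frac{3}{2} + \frac{t}{2}$
$X{\left(C,l \right)} = \frac{2}{75} + C + l^{2}$ ($X{\left(C,l \right)} = \left(l l + C\right) - \frac{1}{-35 + \left(\frac{3}{2} + \frac{1}{2} \left(-8\right)\right)} = \left(l^{2} + C\right) - \frac{1}{-35 + \left(\frac{3}{2} - 4\right)} = \left(C + l^{2}\right) - \frac{1}{-35 - \frac{5}{2}} = \left(C + l^{2}\right) - \frac{1}{- \frac{75}{2}} = \left(C + l^{2}\right) - - \frac{2}{75} = \left(C + l^{2}\right) + \frac{2}{75} = \frac{2}{75} + C + l^{2}$)
$X{\left(208,99 \right)} - 43573 = \left(\frac{2}{75} + 208 + 99^{2}\right) - 43573 = \left(\frac{2}{75} + 208 + 9801\right) - 43573 = \frac{750677}{75} - 43573 = - \frac{2517298}{75}$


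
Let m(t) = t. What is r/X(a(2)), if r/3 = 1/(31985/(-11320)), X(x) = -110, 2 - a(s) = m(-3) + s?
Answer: 3396/351835 ≈ 0.0096523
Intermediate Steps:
a(s) = 5 - s (a(s) = 2 - (-3 + s) = 2 + (3 - s) = 5 - s)
r = -6792/6397 (r = 3/((31985/(-11320))) = 3/((31985*(-1/11320))) = 3/(-6397/2264) = 3*(-2264/6397) = -6792/6397 ≈ -1.0617)
r/X(a(2)) = -6792/6397/(-110) = -6792/6397*(-1/110) = 3396/351835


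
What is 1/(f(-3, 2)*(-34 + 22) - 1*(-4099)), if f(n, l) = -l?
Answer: 1/4123 ≈ 0.00024254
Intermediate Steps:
1/(f(-3, 2)*(-34 + 22) - 1*(-4099)) = 1/((-1*2)*(-34 + 22) - 1*(-4099)) = 1/(-2*(-12) + 4099) = 1/(24 + 4099) = 1/4123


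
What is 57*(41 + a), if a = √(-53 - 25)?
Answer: 2337 + 57*I*√78 ≈ 2337.0 + 503.41*I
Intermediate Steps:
a = I*√78 (a = √(-78) = I*√78 ≈ 8.8318*I)
57*(41 + a) = 57*(41 + I*√78) = 2337 + 57*I*√78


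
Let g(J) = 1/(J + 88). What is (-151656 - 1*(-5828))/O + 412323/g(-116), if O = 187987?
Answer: -2170318332256/187987 ≈ -1.1545e+7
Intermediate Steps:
g(J) = 1/(88 + J)
(-151656 - 1*(-5828))/O + 412323/g(-116) = (-151656 - 1*(-5828))/187987 + 412323/(1/(88 - 116)) = (-151656 + 5828)*(1/187987) + 412323/(1/(-28)) = -145828*1/187987 + 412323/(-1/28) = -145828/187987 + 412323*(-28) = -145828/187987 - 11545044 = -2170318332256/187987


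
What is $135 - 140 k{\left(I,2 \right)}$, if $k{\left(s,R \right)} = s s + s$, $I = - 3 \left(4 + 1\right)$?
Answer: $-29265$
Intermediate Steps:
$I = -15$ ($I = \left(-3\right) 5 = -15$)
$k{\left(s,R \right)} = s + s^{2}$ ($k{\left(s,R \right)} = s^{2} + s = s + s^{2}$)
$135 - 140 k{\left(I,2 \right)} = 135 - 140 \left(- 15 \left(1 - 15\right)\right) = 135 - 140 \left(\left(-15\right) \left(-14\right)\right) = 135 - 29400 = -29265$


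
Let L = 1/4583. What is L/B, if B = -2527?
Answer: -1/11581241 ≈ -8.6347e-8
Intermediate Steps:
L = 1/4583 ≈ 0.00021820
L/B = (1/4583)/(-2527) = (1/4583)*(-1/2527) = -1/11581241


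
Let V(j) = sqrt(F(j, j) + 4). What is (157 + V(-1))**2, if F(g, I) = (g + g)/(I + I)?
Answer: (157 + sqrt(5))**2 ≈ 25356.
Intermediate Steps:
F(g, I) = g/I (F(g, I) = (2*g)/((2*I)) = (2*g)*(1/(2*I)) = g/I)
V(j) = sqrt(5) (V(j) = sqrt(j/j + 4) = sqrt(1 + 4) = sqrt(5))
(157 + V(-1))**2 = (157 + sqrt(5))**2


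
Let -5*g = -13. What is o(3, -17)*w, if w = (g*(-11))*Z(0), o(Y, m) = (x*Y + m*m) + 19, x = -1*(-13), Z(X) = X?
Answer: 0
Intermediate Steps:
g = 13/5 (g = -⅕*(-13) = 13/5 ≈ 2.6000)
x = 13
o(Y, m) = 19 + m² + 13*Y (o(Y, m) = (13*Y + m*m) + 19 = (13*Y + m²) + 19 = (m² + 13*Y) + 19 = 19 + m² + 13*Y)
w = 0 (w = ((13/5)*(-11))*0 = -143/5*0 = 0)
o(3, -17)*w = (19 + (-17)² + 13*3)*0 = (19 + 289 + 39)*0 = 347*0 = 0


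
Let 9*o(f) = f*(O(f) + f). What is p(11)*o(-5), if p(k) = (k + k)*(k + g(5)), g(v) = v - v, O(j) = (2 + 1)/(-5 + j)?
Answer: 6413/9 ≈ 712.56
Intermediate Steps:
O(j) = 3/(-5 + j)
g(v) = 0
o(f) = f*(f + 3/(-5 + f))/9 (o(f) = (f*(3/(-5 + f) + f))/9 = (f*(f + 3/(-5 + f)))/9 = f*(f + 3/(-5 + f))/9)
p(k) = 2*k**2 (p(k) = (k + k)*(k + 0) = (2*k)*k = 2*k**2)
p(11)*o(-5) = (2*11**2)*((1/9)*(-5)*(3 - 5*(-5 - 5))/(-5 - 5)) = (2*121)*((1/9)*(-5)*(3 - 5*(-10))/(-10)) = 242*((1/9)*(-5)*(-1/10)*(3 + 50)) = 242*((1/9)*(-5)*(-1/10)*53) = 242*(53/18) = 6413/9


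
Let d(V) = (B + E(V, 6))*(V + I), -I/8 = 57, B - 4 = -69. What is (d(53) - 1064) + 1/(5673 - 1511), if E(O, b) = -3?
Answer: 109627081/4162 ≈ 26340.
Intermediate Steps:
B = -65 (B = 4 - 69 = -65)
I = -456 (I = -8*57 = -456)
d(V) = 31008 - 68*V (d(V) = (-65 - 3)*(V - 456) = -68*(-456 + V) = 31008 - 68*V)
(d(53) - 1064) + 1/(5673 - 1511) = ((31008 - 68*53) - 1064) + 1/(5673 - 1511) = ((31008 - 3604) - 1064) + 1/4162 = (27404 - 1064) + 1/4162 = 26340 + 1/4162 = 109627081/4162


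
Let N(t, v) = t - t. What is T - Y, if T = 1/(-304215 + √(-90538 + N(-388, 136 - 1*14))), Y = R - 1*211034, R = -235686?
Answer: 41342531852863145/92546856763 - I*√90538/92546856763 ≈ 4.4672e+5 - 3.2513e-9*I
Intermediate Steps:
N(t, v) = 0
Y = -446720 (Y = -235686 - 1*211034 = -235686 - 211034 = -446720)
T = 1/(-304215 + I*√90538) (T = 1/(-304215 + √(-90538 + 0)) = 1/(-304215 + √(-90538)) = 1/(-304215 + I*√90538) ≈ -3.2871e-6 - 3.25e-9*I)
T - Y = (-304215/92546856763 - I*√90538/92546856763) - 1*(-446720) = (-304215/92546856763 - I*√90538/92546856763) + 446720 = 41342531852863145/92546856763 - I*√90538/92546856763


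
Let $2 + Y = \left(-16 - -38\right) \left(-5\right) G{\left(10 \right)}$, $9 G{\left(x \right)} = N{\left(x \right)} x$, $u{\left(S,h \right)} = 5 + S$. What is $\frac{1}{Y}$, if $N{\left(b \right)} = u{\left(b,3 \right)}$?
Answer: $- \frac{3}{5506} \approx -0.00054486$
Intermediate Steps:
$N{\left(b \right)} = 5 + b$
$G{\left(x \right)} = \frac{x \left(5 + x\right)}{9}$ ($G{\left(x \right)} = \frac{\left(5 + x\right) x}{9} = \frac{x \left(5 + x\right)}{9}$)
$Y = - \frac{5506}{3}$ ($Y = -2 + \left(-16 - -38\right) \left(-5\right) \frac{1}{9} \cdot 10 \left(5 + 10\right) = -2 + \left(-16 + 38\right) \left(-5\right) \frac{1}{9} \cdot 10 \cdot 15 = -2 + 22 \left(-5\right) \frac{50}{3} = -2 - \frac{5500}{3} = - \frac{5506}{3} \approx -1835.3$)
$\frac{1}{Y} = \frac{1}{- \frac{5506}{3}} = - \frac{3}{5506}$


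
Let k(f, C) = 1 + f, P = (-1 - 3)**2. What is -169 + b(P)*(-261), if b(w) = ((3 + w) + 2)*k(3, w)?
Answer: -22093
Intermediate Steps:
P = 16 (P = (-4)**2 = 16)
b(w) = 20 + 4*w (b(w) = ((3 + w) + 2)*(1 + 3) = (5 + w)*4 = 20 + 4*w)
-169 + b(P)*(-261) = -169 + (20 + 4*16)*(-261) = -169 + (20 + 64)*(-261) = -169 + 84*(-261) = -169 - 21924 = -22093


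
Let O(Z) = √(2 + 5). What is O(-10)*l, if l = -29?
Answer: -29*√7 ≈ -76.727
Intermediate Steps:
O(Z) = √7
O(-10)*l = √7*(-29) = -29*√7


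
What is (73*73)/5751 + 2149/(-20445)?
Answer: 32197502/39193065 ≈ 0.82151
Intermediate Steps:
(73*73)/5751 + 2149/(-20445) = 5329*(1/5751) + 2149*(-1/20445) = 5329/5751 - 2149/20445 = 32197502/39193065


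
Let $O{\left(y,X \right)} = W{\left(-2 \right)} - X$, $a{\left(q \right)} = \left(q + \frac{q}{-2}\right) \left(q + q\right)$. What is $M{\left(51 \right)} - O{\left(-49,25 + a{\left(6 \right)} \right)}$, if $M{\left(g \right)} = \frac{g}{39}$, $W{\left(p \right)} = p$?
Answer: $\frac{836}{13} \approx 64.308$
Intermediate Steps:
$M{\left(g \right)} = \frac{g}{39}$ ($M{\left(g \right)} = g \frac{1}{39} = \frac{g}{39}$)
$a{\left(q \right)} = q^{2}$ ($a{\left(q \right)} = \left(q + q \left(- \frac{1}{2}\right)\right) 2 q = \left(q - \frac{q}{2}\right) 2 q = \frac{q}{2} \cdot 2 q = q^{2}$)
$O{\left(y,X \right)} = -2 - X$
$M{\left(51 \right)} - O{\left(-49,25 + a{\left(6 \right)} \right)} = \frac{1}{39} \cdot 51 - \left(-2 - \left(25 + 6^{2}\right)\right) = \frac{17}{13} - \left(-2 - \left(25 + 36\right)\right) = \frac{17}{13} - \left(-2 - 61\right) = \frac{17}{13} - -63 = \frac{17}{13} + 63 = \frac{836}{13}$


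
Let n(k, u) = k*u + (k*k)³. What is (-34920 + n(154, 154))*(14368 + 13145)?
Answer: 366996796068618396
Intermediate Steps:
n(k, u) = k⁶ + k*u (n(k, u) = k*u + (k²)³ = k*u + k⁶ = k⁶ + k*u)
(-34920 + n(154, 154))*(14368 + 13145) = (-34920 + 154*(154 + 154⁵))*(14368 + 13145) = (-34920 + 154*(154 + 86617093024))*27513 = (-34920 + 154*86617093178)*27513 = (-34920 + 13339032349412)*27513 = 13339032314492*27513 = 366996796068618396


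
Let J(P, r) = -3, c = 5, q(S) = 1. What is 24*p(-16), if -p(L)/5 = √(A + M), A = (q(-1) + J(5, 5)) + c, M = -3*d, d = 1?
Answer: 0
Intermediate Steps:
M = -3 (M = -3*1 = -3)
A = 3 (A = (1 - 3) + 5 = -2 + 5 = 3)
p(L) = 0 (p(L) = -5*√(3 - 3) = -5*√0 = -5*0 = 0)
24*p(-16) = 24*0 = 0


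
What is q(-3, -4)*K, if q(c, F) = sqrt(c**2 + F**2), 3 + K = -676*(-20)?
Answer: 67585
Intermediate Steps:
K = 13517 (K = -3 - 676*(-20) = -3 + 13520 = 13517)
q(c, F) = sqrt(F**2 + c**2)
q(-3, -4)*K = sqrt((-4)**2 + (-3)**2)*13517 = sqrt(16 + 9)*13517 = sqrt(25)*13517 = 5*13517 = 67585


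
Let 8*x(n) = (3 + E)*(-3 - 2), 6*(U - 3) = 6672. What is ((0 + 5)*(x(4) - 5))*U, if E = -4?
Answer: -195125/8 ≈ -24391.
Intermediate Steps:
U = 1115 (U = 3 + (1/6)*6672 = 3 + 1112 = 1115)
x(n) = 5/8 (x(n) = ((3 - 4)*(-3 - 2))/8 = (-1*(-5))/8 = (1/8)*5 = 5/8)
((0 + 5)*(x(4) - 5))*U = ((0 + 5)*(5/8 - 5))*1115 = (5*(-35/8))*1115 = -175/8*1115 = -195125/8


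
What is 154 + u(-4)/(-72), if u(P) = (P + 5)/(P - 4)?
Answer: 88705/576 ≈ 154.00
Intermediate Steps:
u(P) = (5 + P)/(-4 + P)
154 + u(-4)/(-72) = 154 + ((5 - 4)/(-4 - 4))/(-72) = 154 + (1/(-8))*(-1/72) = 154 - 1/8*1*(-1/72) = 154 - 1/8*(-1/72) = 154 + 1/576 = 88705/576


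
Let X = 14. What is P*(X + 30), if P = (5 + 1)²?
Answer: 1584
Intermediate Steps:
P = 36 (P = 6² = 36)
P*(X + 30) = 36*(14 + 30) = 36*44 = 1584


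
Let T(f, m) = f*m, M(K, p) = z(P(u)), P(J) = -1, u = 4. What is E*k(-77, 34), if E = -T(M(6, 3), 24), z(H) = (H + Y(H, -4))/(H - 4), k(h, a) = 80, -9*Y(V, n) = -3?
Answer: -256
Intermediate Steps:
Y(V, n) = 1/3 (Y(V, n) = -1/9*(-3) = 1/3)
z(H) = (1/3 + H)/(-4 + H) (z(H) = (H + 1/3)/(H - 4) = (1/3 + H)/(-4 + H))
M(K, p) = 2/15 (M(K, p) = (1/3 - 1)/(-4 - 1) = -2/3/(-5) = -1/5*(-2/3) = 2/15)
E = -16/5 (E = -2*24/15 = -1*16/5 = -16/5 ≈ -3.2000)
E*k(-77, 34) = -16/5*80 = -256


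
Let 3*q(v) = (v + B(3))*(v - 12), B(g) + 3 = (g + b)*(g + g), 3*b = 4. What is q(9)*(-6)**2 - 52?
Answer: -1204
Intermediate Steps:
b = 4/3 (b = (1/3)*4 = 4/3 ≈ 1.3333)
B(g) = -3 + 2*g*(4/3 + g) (B(g) = -3 + (g + 4/3)*(g + g) = -3 + (4/3 + g)*(2*g) = -3 + 2*g*(4/3 + g))
q(v) = (-12 + v)*(23 + v)/3 (q(v) = ((v + (-3 + 2*3**2 + (8/3)*3))*(v - 12))/3 = ((v + (-3 + 2*9 + 8))*(-12 + v))/3 = ((v + (-3 + 18 + 8))*(-12 + v))/3 = ((v + 23)*(-12 + v))/3 = ((23 + v)*(-12 + v))/3 = ((-12 + v)*(23 + v))/3 = (-12 + v)*(23 + v)/3)
q(9)*(-6)**2 - 52 = (-92 + (1/3)*9**2 + (11/3)*9)*(-6)**2 - 52 = (-92 + (1/3)*81 + 33)*36 - 52 = (-92 + 27 + 33)*36 - 52 = -32*36 - 52 = -1152 - 52 = -1204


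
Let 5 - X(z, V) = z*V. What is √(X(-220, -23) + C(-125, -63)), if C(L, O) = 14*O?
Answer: I*√5937 ≈ 77.052*I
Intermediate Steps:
X(z, V) = 5 - V*z (X(z, V) = 5 - z*V = 5 - V*z)
√(X(-220, -23) + C(-125, -63)) = √((5 - 1*(-23)*(-220)) + 14*(-63)) = √((5 - 5060) - 882) = √(-5055 - 882) = √(-5937) = I*√5937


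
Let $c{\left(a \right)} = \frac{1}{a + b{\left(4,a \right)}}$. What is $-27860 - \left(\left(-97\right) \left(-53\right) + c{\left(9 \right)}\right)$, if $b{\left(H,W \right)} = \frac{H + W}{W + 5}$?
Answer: $- \frac{4587153}{139} \approx -33001.0$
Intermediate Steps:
$b{\left(H,W \right)} = \frac{H + W}{5 + W}$
$c{\left(a \right)} = \frac{1}{a + \frac{4 + a}{5 + a}}$
$-27860 - \left(\left(-97\right) \left(-53\right) + c{\left(9 \right)}\right) = -27860 - \left(\left(-97\right) \left(-53\right) + \frac{5 + 9}{4 + 9 + 9 \left(5 + 9\right)}\right) = -27860 - \left(5141 + \frac{1}{4 + 9 + 9 \cdot 14} \cdot 14\right) = -27860 - \left(5141 + \frac{1}{4 + 9 + 126} \cdot 14\right) = -27860 - \left(5141 + \frac{1}{139} \cdot 14\right) = -27860 - \left(5141 + \frac{14}{139}\right) = -27860 - \frac{714613}{139} = - \frac{4587153}{139}$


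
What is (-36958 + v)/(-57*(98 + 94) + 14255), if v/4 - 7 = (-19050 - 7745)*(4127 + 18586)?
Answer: -221310570/301 ≈ -7.3525e+5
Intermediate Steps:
v = -2434379312 (v = 28 + 4*((-19050 - 7745)*(4127 + 18586)) = 28 + 4*(-26795*22713) = 28 + 4*(-608594835) = 28 - 2434379340 = -2434379312)
(-36958 + v)/(-57*(98 + 94) + 14255) = (-36958 - 2434379312)/(-57*(98 + 94) + 14255) = -2434416270/(-57*192 + 14255) = -2434416270/(-10944 + 14255) = -2434416270/3311 = -2434416270*1/3311 = -221310570/301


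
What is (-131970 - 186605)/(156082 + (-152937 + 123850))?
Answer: -63715/25399 ≈ -2.5086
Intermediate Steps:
(-131970 - 186605)/(156082 + (-152937 + 123850)) = -318575/(156082 - 29087) = -318575/126995 = -318575*1/126995 = -63715/25399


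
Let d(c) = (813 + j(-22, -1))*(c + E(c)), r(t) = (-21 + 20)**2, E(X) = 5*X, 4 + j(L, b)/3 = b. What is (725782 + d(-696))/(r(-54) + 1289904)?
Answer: -2606666/1289905 ≈ -2.0208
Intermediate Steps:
j(L, b) = -12 + 3*b
r(t) = 1 (r(t) = (-1)**2 = 1)
d(c) = 4788*c (d(c) = (813 + (-12 + 3*(-1)))*(c + 5*c) = (813 + (-12 - 3))*(6*c) = (813 - 15)*(6*c) = 798*(6*c) = 4788*c)
(725782 + d(-696))/(r(-54) + 1289904) = (725782 + 4788*(-696))/(1 + 1289904) = (725782 - 3332448)/1289905 = -2606666*1/1289905 = -2606666/1289905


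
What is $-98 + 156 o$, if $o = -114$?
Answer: $-17882$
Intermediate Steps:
$-98 + 156 o = -98 + 156 \left(-114\right) = -98 - 17784 = -17882$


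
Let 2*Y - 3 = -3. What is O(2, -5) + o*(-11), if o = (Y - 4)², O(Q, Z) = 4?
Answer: -172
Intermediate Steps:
Y = 0 (Y = 3/2 + (½)*(-3) = 3/2 - 3/2 = 0)
o = 16 (o = (0 - 4)² = (-4)² = 16)
O(2, -5) + o*(-11) = 4 + 16*(-11) = 4 - 176 = -172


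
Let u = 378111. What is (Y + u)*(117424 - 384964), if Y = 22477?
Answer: -107173313520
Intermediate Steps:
(Y + u)*(117424 - 384964) = (22477 + 378111)*(117424 - 384964) = 400588*(-267540) = -107173313520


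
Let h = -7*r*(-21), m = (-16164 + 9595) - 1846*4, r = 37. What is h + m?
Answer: -8514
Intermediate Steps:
m = -13953 (m = -6569 - 7384 = -13953)
h = 5439 (h = -7*37*(-21) = -259*(-21) = 5439)
h + m = 5439 - 13953 = -8514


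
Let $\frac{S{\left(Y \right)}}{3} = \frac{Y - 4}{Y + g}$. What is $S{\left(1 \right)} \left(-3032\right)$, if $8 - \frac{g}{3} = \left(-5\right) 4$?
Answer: $\frac{27288}{85} \approx 321.04$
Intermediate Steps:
$g = 84$ ($g = 24 - 3 \left(\left(-5\right) 4\right) = 24 - -60 = 24 + 60 = 84$)
$S{\left(Y \right)} = \frac{3 \left(-4 + Y\right)}{84 + Y}$ ($S{\left(Y \right)} = 3 \frac{Y - 4}{Y + 84} = 3 \frac{-4 + Y}{84 + Y} = \frac{3 \left(-4 + Y\right)}{84 + Y}$)
$S{\left(1 \right)} \left(-3032\right) = \frac{3 \left(-4 + 1\right)}{84 + 1} \left(-3032\right) = 3 \cdot \frac{1}{85} \left(-3\right) \left(-3032\right) = \left(- \frac{9}{85}\right) \left(-3032\right) = \frac{27288}{85}$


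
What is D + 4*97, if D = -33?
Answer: 355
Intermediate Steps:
D + 4*97 = -33 + 4*97 = -33 + 388 = 355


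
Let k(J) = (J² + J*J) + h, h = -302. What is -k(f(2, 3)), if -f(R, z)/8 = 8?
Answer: -7890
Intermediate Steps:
f(R, z) = -64 (f(R, z) = -8*8 = -64)
k(J) = -302 + 2*J² (k(J) = (J² + J*J) - 302 = (J² + J²) - 302 = 2*J² - 302 = -302 + 2*J²)
-k(f(2, 3)) = -(-302 + 2*(-64)²) = -(-302 + 2*4096) = -(-302 + 8192) = -1*7890 = -7890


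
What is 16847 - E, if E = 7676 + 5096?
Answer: 4075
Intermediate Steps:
E = 12772
16847 - E = 16847 - 1*12772 = 16847 - 12772 = 4075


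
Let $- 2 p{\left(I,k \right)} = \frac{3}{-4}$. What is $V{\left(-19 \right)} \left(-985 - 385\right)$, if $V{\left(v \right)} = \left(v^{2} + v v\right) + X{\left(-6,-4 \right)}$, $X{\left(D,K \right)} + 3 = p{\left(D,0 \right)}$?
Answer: $- \frac{3942175}{4} \approx -9.8554 \cdot 10^{5}$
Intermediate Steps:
$p{\left(I,k \right)} = \frac{3}{8}$ ($p{\left(I,k \right)} = - \frac{3 \frac{1}{-4}}{2} = - \frac{3 \left(- \frac{1}{4}\right)}{2} = \left(- \frac{1}{2}\right) \left(- \frac{3}{4}\right) = \frac{3}{8}$)
$X{\left(D,K \right)} = - \frac{21}{8}$ ($X{\left(D,K \right)} = -3 + \frac{3}{8} = - \frac{21}{8}$)
$V{\left(v \right)} = - \frac{21}{8} + 2 v^{2}$ ($V{\left(v \right)} = \left(v^{2} + v v\right) - \frac{21}{8} = \left(v^{2} + v^{2}\right) - \frac{21}{8} = 2 v^{2} - \frac{21}{8} = - \frac{21}{8} + 2 v^{2}$)
$V{\left(-19 \right)} \left(-985 - 385\right) = \left(- \frac{21}{8} + 2 \left(-19\right)^{2}\right) \left(-985 - 385\right) = \left(- \frac{21}{8} + 2 \cdot 361\right) \left(-1370\right) = \left(- \frac{21}{8} + 722\right) \left(-1370\right) = \frac{5755}{8} \left(-1370\right) = - \frac{3942175}{4}$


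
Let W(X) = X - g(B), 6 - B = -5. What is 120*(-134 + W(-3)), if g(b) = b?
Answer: -17760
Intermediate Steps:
B = 11 (B = 6 - 1*(-5) = 6 + 5 = 11)
W(X) = -11 + X (W(X) = X - 1*11 = X - 11 = -11 + X)
120*(-134 + W(-3)) = 120*(-134 + (-11 - 3)) = 120*(-134 - 14) = 120*(-148) = -17760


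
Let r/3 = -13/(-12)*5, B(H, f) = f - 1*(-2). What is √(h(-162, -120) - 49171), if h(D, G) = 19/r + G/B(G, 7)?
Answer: I*√1870189815/195 ≈ 221.77*I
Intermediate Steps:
B(H, f) = 2 + f (B(H, f) = f + 2 = 2 + f)
r = 65/4 (r = 3*(-13/(-12)*5) = 3*(-13*(-1/12)*5) = 3*((13/12)*5) = 3*(65/12) = 65/4 ≈ 16.250)
h(D, G) = 76/65 + G/9 (h(D, G) = 19/(65/4) + G/(2 + 7) = 19*(4/65) + G/9 = 76/65 + G*(⅑) = 76/65 + G/9)
√(h(-162, -120) - 49171) = √((76/65 + (⅑)*(-120)) - 49171) = √((76/65 - 40/3) - 49171) = √(-2372/195 - 49171) = √(-9590717/195) = I*√1870189815/195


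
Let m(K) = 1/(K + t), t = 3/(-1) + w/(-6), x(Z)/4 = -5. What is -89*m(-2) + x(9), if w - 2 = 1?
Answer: -42/11 ≈ -3.8182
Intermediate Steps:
w = 3 (w = 2 + 1 = 3)
x(Z) = -20 (x(Z) = 4*(-5) = -20)
t = -7/2 (t = 3/(-1) + 3/(-6) = 3*(-1) + 3*(-1/6) = -3 - 1/2 = -7/2 ≈ -3.5000)
m(K) = 1/(-7/2 + K) (m(K) = 1/(K - 7/2) = 1/(-7/2 + K))
-89*m(-2) + x(9) = -178/(-7 + 2*(-2)) - 20 = -178/(-7 - 4) - 20 = -178/(-11) - 20 = -178*(-1)/11 - 20 = -89*(-2/11) - 20 = 178/11 - 20 = -42/11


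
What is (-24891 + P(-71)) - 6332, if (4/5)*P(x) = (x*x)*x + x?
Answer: -957401/2 ≈ -4.7870e+5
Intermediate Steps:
P(x) = 5*x/4 + 5*x³/4 (P(x) = 5*((x*x)*x + x)/4 = 5*(x²*x + x)/4 = 5*(x³ + x)/4 = 5*(x + x³)/4 = 5*x/4 + 5*x³/4)
(-24891 + P(-71)) - 6332 = (-24891 + (5/4)*(-71)*(1 + (-71)²)) - 6332 = (-24891 + (5/4)*(-71)*(1 + 5041)) - 6332 = (-24891 + (5/4)*(-71)*5042) - 6332 = (-24891 - 894955/2) - 6332 = -944737/2 - 6332 = -957401/2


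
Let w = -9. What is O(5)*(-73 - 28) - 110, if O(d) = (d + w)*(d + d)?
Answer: 3930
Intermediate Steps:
O(d) = 2*d*(-9 + d) (O(d) = (d - 9)*(d + d) = (-9 + d)*(2*d) = 2*d*(-9 + d))
O(5)*(-73 - 28) - 110 = (2*5*(-9 + 5))*(-73 - 28) - 110 = (2*5*(-4))*(-101) - 110 = -40*(-101) - 110 = 4040 - 110 = 3930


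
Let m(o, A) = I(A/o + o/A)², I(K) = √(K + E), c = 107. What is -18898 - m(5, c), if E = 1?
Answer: -10122439/535 ≈ -18920.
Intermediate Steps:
I(K) = √(1 + K) (I(K) = √(K + 1) = √(1 + K))
m(o, A) = 1 + A/o + o/A (m(o, A) = (√(1 + (A/o + o/A)))² = (√(1 + A/o + o/A))² = 1 + A/o + o/A)
-18898 - m(5, c) = -18898 - (1 + 107/5 + 5/107) = -18898 - 1*12009/535 = -18898 - 12009/535 = -10122439/535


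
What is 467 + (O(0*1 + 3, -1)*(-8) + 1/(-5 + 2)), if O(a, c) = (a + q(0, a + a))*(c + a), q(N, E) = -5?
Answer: 1496/3 ≈ 498.67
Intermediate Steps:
O(a, c) = (-5 + a)*(a + c) (O(a, c) = (a - 5)*(c + a) = (-5 + a)*(a + c))
467 + (O(0*1 + 3, -1)*(-8) + 1/(-5 + 2)) = 467 + (((0*1 + 3)² - 5*(0*1 + 3) - 5*(-1) + (0*1 + 3)*(-1))*(-8) + 1/(-5 + 2)) = 467 + (((0 + 3)² - 5*(0 + 3) + 5 + (0 + 3)*(-1))*(-8) + 1/(-3)) = 467 + ((3² - 5*3 + 5 + 3*(-1))*(-8) - ⅓) = 467 + ((9 - 15 + 5 - 3)*(-8) - ⅓) = 467 + (-4*(-8) - ⅓) = 467 + (32 - ⅓) = 467 + 95/3 = 1496/3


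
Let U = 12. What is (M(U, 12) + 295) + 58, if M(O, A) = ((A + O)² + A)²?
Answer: 346097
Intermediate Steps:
M(O, A) = (A + (A + O)²)²
(M(U, 12) + 295) + 58 = ((12 + (12 + 12)²)² + 295) + 58 = ((12 + 24²)² + 295) + 58 = ((12 + 576)² + 295) + 58 = (588² + 295) + 58 = (345744 + 295) + 58 = 346039 + 58 = 346097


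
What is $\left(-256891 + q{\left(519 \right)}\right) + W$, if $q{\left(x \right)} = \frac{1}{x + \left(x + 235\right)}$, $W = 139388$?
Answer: $- \frac{149581318}{1273} \approx -1.175 \cdot 10^{5}$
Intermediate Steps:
$q{\left(x \right)} = \frac{1}{235 + 2 x}$ ($q{\left(x \right)} = \frac{1}{x + \left(235 + x\right)} = \frac{1}{235 + 2 x}$)
$\left(-256891 + q{\left(519 \right)}\right) + W = \left(-256891 + \frac{1}{235 + 2 \cdot 519}\right) + 139388 = \left(-256891 + \frac{1}{235 + 1038}\right) + 139388 = \left(-256891 + \frac{1}{1273}\right) + 139388 = - \frac{327022242}{1273} + 139388 = - \frac{149581318}{1273}$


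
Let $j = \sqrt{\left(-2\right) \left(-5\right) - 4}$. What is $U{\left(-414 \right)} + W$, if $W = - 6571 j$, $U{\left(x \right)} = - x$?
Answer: $414 - 6571 \sqrt{6} \approx -15682.0$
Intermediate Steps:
$j = \sqrt{6}$ ($j = \sqrt{10 - 4} = \sqrt{6} \approx 2.4495$)
$W = - 6571 \sqrt{6} \approx -16096.0$
$U{\left(-414 \right)} + W = \left(-1\right) \left(-414\right) - 6571 \sqrt{6} = 414 - 6571 \sqrt{6}$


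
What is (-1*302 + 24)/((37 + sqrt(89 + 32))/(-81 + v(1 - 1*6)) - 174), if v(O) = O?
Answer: 43/27 ≈ 1.5926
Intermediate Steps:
(-1*302 + 24)/((37 + sqrt(89 + 32))/(-81 + v(1 - 1*6)) - 174) = (-1*302 + 24)/((37 + sqrt(89 + 32))/(-81 + (1 - 1*6)) - 174) = (-302 + 24)/((37 + sqrt(121))/(-81 + (1 - 6)) - 174) = -278/((37 + 11)/(-81 - 5) - 174) = -278/(48/(-86) - 174) = -278/(48*(-1/86) - 174) = -278/(-24/43 - 174) = -278/(-7506/43) = -278*(-43/7506) = 43/27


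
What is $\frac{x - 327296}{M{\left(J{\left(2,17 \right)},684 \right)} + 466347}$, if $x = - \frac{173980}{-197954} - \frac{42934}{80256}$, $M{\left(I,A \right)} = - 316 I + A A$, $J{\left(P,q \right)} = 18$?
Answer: $- \frac{259987242607423}{737565714946368} \approx -0.35249$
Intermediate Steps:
$M{\left(I,A \right)} = A^{2} - 316 I$ ($M{\left(I,A \right)} = - 316 I + A^{2} = A^{2} - 316 I$)
$x = \frac{1365995461}{3971749056}$ ($x = \left(-173980\right) \left(- \frac{1}{197954}\right) - \frac{21467}{40128} = \frac{86990}{98977} - \frac{21467}{40128} = \frac{1365995461}{3971749056} \approx 0.34393$)
$\frac{x - 327296}{M{\left(J{\left(2,17 \right)},684 \right)} + 466347} = \frac{\frac{1365995461}{3971749056} - 327296}{\left(684^{2} - 5688\right) + 466347} = - \frac{1299936213037115}{3971749056 \left(\left(467856 - 5688\right) + 466347\right)} = - \frac{1299936213037115}{3971749056 \left(462168 + 466347\right)} = - \frac{1299936213037115}{3971749056 \cdot 928515} = \left(- \frac{1299936213037115}{3971749056}\right) \frac{1}{928515} = - \frac{259987242607423}{737565714946368}$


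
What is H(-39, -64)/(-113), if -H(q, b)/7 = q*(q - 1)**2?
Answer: -436800/113 ≈ -3865.5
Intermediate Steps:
H(q, b) = -7*q*(-1 + q)**2 (H(q, b) = -7*q*(q - 1)**2 = -7*q*(-1 + q)**2)
H(-39, -64)/(-113) = -7*(-39)*(-1 - 39)**2/(-113) = -7*(-39)*(-40)**2*(-1/113) = -7*(-39)*1600*(-1/113) = 436800*(-1/113) = -436800/113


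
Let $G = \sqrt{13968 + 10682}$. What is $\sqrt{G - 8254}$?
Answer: $\sqrt{-8254 + 5 \sqrt{986}} \approx 89.983 i$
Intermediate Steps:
$G = 5 \sqrt{986}$ ($G = \sqrt{24650} = 5 \sqrt{986} \approx 157.0$)
$\sqrt{G - 8254} = \sqrt{5 \sqrt{986} - 8254} = \sqrt{-8254 + 5 \sqrt{986}}$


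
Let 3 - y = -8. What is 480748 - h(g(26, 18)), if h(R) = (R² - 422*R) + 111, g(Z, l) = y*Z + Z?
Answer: 514957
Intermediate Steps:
y = 11 (y = 3 - 1*(-8) = 3 + 8 = 11)
g(Z, l) = 12*Z (g(Z, l) = 11*Z + Z = 12*Z)
h(R) = 111 + R² - 422*R
480748 - h(g(26, 18)) = 480748 - (111 + (12*26)² - 5064*26) = 480748 - (111 + 312² - 422*312) = 480748 - (111 + 97344 - 131664) = 480748 - 1*(-34209) = 480748 + 34209 = 514957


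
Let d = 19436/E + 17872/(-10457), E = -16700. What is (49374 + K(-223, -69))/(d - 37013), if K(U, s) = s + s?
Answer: -1074772028550/808019027419 ≈ -1.3301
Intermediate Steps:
K(U, s) = 2*s
d = -125426163/43657975 (d = 19436/(-16700) + 17872/(-10457) = 19436*(-1/16700) + 17872*(-1/10457) = -4859/4175 - 17872/10457 = -125426163/43657975 ≈ -2.8729)
(49374 + K(-223, -69))/(d - 37013) = (49374 + 2*(-69))/(-125426163/43657975 - 37013) = (49374 - 138)/(-1616038054838/43657975) = 49236*(-43657975/1616038054838) = -1074772028550/808019027419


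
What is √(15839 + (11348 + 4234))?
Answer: √31421 ≈ 177.26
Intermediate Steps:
√(15839 + (11348 + 4234)) = √(15839 + 15582) = √31421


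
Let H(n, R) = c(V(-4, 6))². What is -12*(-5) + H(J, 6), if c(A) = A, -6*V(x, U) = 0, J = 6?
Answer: 60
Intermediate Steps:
V(x, U) = 0 (V(x, U) = -⅙*0 = 0)
H(n, R) = 0 (H(n, R) = 0² = 0)
-12*(-5) + H(J, 6) = -12*(-5) + 0 = 60 + 0 = 60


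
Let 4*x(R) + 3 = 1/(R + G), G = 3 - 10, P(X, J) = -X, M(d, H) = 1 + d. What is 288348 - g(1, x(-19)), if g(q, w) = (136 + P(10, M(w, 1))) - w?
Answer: 29975009/104 ≈ 2.8822e+5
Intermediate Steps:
G = -7
x(R) = -3/4 + 1/(4*(-7 + R)) (x(R) = -3/4 + 1/(4*(R - 7)) = -3/4 + 1/(4*(-7 + R)))
g(q, w) = 126 - w (g(q, w) = (136 - 1*10) - w = (136 - 10) - w = 126 - w)
288348 - g(1, x(-19)) = 288348 - (126 - (22 - 3*(-19))/(4*(-7 - 19))) = 288348 - (126 - (22 + 57)/(4*(-26))) = 288348 - (126 - (-1)*79/(4*26)) = 288348 - (126 - 1*(-79/104)) = 288348 - (126 + 79/104) = 288348 - 1*13183/104 = 288348 - 13183/104 = 29975009/104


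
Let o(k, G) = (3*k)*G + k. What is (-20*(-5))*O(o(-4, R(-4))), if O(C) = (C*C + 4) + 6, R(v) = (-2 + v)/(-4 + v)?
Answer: 17900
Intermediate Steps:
R(v) = (-2 + v)/(-4 + v)
o(k, G) = k + 3*G*k (o(k, G) = 3*G*k + k = k + 3*G*k)
O(C) = 10 + C**2 (O(C) = (C**2 + 4) + 6 = (4 + C**2) + 6 = 10 + C**2)
(-20*(-5))*O(o(-4, R(-4))) = (-20*(-5))*(10 + (-4*(1 + 3*((-2 - 4)/(-4 - 4))))**2) = 100*(10 + (-4*(1 + 3*(-6/(-8))))**2) = 100*(10 + (-4*(1 + 3*(-1/8*(-6))))**2) = 100*(10 + (-4*(1 + 3*(3/4)))**2) = 100*(10 + (-4*(1 + 9/4))**2) = 100*(10 + (-4*13/4)**2) = 100*(10 + (-13)**2) = 100*(10 + 169) = 100*179 = 17900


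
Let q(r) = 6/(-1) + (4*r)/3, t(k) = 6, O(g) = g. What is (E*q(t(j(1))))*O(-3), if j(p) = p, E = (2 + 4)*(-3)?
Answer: 108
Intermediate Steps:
E = -18 (E = 6*(-3) = -18)
q(r) = -6 + 4*r/3 (q(r) = 6*(-1) + (4*r)*(⅓) = -6 + 4*r/3)
(E*q(t(j(1))))*O(-3) = -18*(-6 + (4/3)*6)*(-3) = -18*(-6 + 8)*(-3) = -18*2*(-3) = -36*(-3) = 108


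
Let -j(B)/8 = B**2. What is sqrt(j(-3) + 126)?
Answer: 3*sqrt(6) ≈ 7.3485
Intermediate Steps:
j(B) = -8*B**2
sqrt(j(-3) + 126) = sqrt(-8*(-3)**2 + 126) = sqrt(-8*9 + 126) = sqrt(-72 + 126) = sqrt(54) = 3*sqrt(6)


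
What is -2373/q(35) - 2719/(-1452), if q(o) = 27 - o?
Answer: 866837/2904 ≈ 298.50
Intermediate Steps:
-2373/q(35) - 2719/(-1452) = -2373/(27 - 1*35) - 2719/(-1452) = -2373/(27 - 35) - 2719*(-1/1452) = -2373/(-8) + 2719/1452 = -2373*(-⅛) + 2719/1452 = 2373/8 + 2719/1452 = 866837/2904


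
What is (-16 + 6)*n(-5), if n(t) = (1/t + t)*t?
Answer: -260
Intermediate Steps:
n(t) = t*(t + 1/t) (n(t) = (t + 1/t)*t = t*(t + 1/t))
(-16 + 6)*n(-5) = (-16 + 6)*(1 + (-5)**2) = -10*(1 + 25) = -10*26 = -260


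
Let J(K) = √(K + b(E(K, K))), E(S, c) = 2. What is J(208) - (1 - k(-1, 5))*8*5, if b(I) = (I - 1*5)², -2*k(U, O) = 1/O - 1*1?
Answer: -24 + √217 ≈ -9.2691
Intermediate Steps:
k(U, O) = ½ - 1/(2*O) (k(U, O) = -(1/O - 1*1)/2 = -(1/O - 1)/2 = -(-1 + 1/O)/2 = ½ - 1/(2*O))
b(I) = (-5 + I)² (b(I) = (I - 5)² = (-5 + I)²)
J(K) = √(9 + K) (J(K) = √(K + (-5 + 2)²) = √(K + (-3)²) = √(K + 9) = √(9 + K))
J(208) - (1 - k(-1, 5))*8*5 = √(9 + 208) - (1 - (-1 + 5)/(2*5))*8*5 = √217 - (1 - 4/(2*5))*8*5 = √217 - (1 - 1*⅖)*8*5 = √217 - (1 - ⅖)*8*5 = √217 - (⅗)*8*5 = √217 - 24*5/5 = √217 - 1*24 = √217 - 24 = -24 + √217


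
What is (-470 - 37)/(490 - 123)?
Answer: -507/367 ≈ -1.3815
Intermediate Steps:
(-470 - 37)/(490 - 123) = -507/367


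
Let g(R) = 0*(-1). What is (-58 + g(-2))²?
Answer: 3364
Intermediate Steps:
g(R) = 0
(-58 + g(-2))² = (-58 + 0)² = (-58)² = 3364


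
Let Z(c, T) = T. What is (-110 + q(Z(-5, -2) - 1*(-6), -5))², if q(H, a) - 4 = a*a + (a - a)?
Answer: 6561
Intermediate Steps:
q(H, a) = 4 + a² (q(H, a) = 4 + (a*a + (a - a)) = 4 + (a² + 0) = 4 + a²)
(-110 + q(Z(-5, -2) - 1*(-6), -5))² = (-110 + (4 + (-5)²))² = (-110 + (4 + 25))² = (-110 + 29)² = (-81)² = 6561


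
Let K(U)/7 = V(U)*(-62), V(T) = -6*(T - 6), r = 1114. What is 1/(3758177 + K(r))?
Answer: 1/6643409 ≈ 1.5053e-7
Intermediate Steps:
V(T) = 36 - 6*T (V(T) = -6*(-6 + T) = 36 - 6*T)
K(U) = -15624 + 2604*U (K(U) = 7*((36 - 6*U)*(-62)) = 7*(-2232 + 372*U) = -15624 + 2604*U)
1/(3758177 + K(r)) = 1/(3758177 + (-15624 + 2604*1114)) = 1/(3758177 + (-15624 + 2900856)) = 1/(3758177 + 2885232) = 1/6643409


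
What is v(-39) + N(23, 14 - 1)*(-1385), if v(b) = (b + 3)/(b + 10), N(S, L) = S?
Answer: -923759/29 ≈ -31854.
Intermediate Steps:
v(b) = (3 + b)/(10 + b)
v(-39) + N(23, 14 - 1)*(-1385) = (3 - 39)/(10 - 39) + 23*(-1385) = -36/(-29) - 31855 = -1/29*(-36) - 31855 = 36/29 - 31855 = -923759/29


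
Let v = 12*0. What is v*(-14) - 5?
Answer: -5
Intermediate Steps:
v = 0
v*(-14) - 5 = 0*(-14) - 5 = 0 - 5 = -5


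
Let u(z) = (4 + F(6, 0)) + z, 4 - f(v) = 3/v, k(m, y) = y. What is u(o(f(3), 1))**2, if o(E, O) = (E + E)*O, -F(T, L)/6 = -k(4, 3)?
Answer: 784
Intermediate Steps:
f(v) = 4 - 3/v
F(T, L) = 18 (F(T, L) = -(-6)*3 = -6*(-3) = 18)
o(E, O) = 2*E*O (o(E, O) = (2*E)*O = 2*E*O)
u(z) = 22 + z (u(z) = (4 + 18) + z = 22 + z)
u(o(f(3), 1))**2 = (22 + 2*(4 - 3/3)*1)**2 = (22 + 2*(4 - 3*1/3)*1)**2 = (22 + 2*(4 - 1)*1)**2 = (22 + 2*3*1)**2 = (22 + 6)**2 = 28**2 = 784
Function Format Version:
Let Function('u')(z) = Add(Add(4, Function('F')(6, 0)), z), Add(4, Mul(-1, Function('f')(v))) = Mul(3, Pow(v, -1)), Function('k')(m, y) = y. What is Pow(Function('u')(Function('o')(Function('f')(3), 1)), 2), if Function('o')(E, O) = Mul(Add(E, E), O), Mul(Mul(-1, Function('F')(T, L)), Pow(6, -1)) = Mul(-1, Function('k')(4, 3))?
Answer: 784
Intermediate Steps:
Function('f')(v) = Add(4, Mul(-3, Pow(v, -1))) (Function('f')(v) = Add(4, Mul(-1, Mul(3, Pow(v, -1)))) = Add(4, Mul(-3, Pow(v, -1))))
Function('F')(T, L) = 18 (Function('F')(T, L) = Mul(-6, Mul(-1, 3)) = Mul(-6, -3) = 18)
Function('o')(E, O) = Mul(2, E, O) (Function('o')(E, O) = Mul(Mul(2, E), O) = Mul(2, E, O))
Function('u')(z) = Add(22, z) (Function('u')(z) = Add(Add(4, 18), z) = Add(22, z))
Pow(Function('u')(Function('o')(Function('f')(3), 1)), 2) = Pow(Add(22, Mul(2, Add(4, Mul(-3, Pow(3, -1))), 1)), 2) = Pow(Add(22, Mul(2, Add(4, Mul(-3, Rational(1, 3))), 1)), 2) = Pow(Add(22, Mul(2, Add(4, -1), 1)), 2) = Pow(Add(22, Mul(2, 3, 1)), 2) = Pow(Add(22, 6), 2) = Pow(28, 2) = 784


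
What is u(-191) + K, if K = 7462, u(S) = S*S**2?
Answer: -6960409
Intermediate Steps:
u(S) = S**3
u(-191) + K = (-191)**3 + 7462 = -6967871 + 7462 = -6960409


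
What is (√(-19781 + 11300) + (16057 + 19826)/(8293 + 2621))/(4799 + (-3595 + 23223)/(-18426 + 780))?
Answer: 6207759/9058997282 + 8823*I*√8481/42331763 ≈ 0.00068526 + 0.019194*I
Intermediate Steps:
(√(-19781 + 11300) + (16057 + 19826)/(8293 + 2621))/(4799 + (-3595 + 23223)/(-18426 + 780)) = (√(-8481) + 35883/10914)/(4799 + 19628/(-17646)) = (I*√8481 + 35883*(1/10914))/(4799 + 19628*(-1/17646)) = (I*√8481 + 11961/3638)/(4799 - 9814/8823) = (11961/3638 + I*√8481)/(42331763/8823) = (11961/3638 + I*√8481)*(8823/42331763) = 6207759/9058997282 + 8823*I*√8481/42331763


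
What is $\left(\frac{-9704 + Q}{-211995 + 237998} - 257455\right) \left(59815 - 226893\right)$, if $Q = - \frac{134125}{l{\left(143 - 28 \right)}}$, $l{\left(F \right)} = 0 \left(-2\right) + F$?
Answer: $\frac{25726019572948136}{598069} \approx 4.3015 \cdot 10^{10}$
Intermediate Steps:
$l{\left(F \right)} = F$ ($l{\left(F \right)} = 0 + F = F$)
$Q = - \frac{26825}{23}$ ($Q = - \frac{134125}{143 - 28} = - \frac{134125}{115} = \left(-134125\right) \frac{1}{115} = - \frac{26825}{23} \approx -1166.3$)
$\left(\frac{-9704 + Q}{-211995 + 237998} - 257455\right) \left(59815 - 226893\right) = \left(\frac{-9704 - \frac{26825}{23}}{-211995 + 237998} - 257455\right) \left(59815 - 226893\right) = \left(- \frac{250017}{23 \cdot 26003} - 257455\right) \left(59815 - 226893\right) = \left(\left(- \frac{250017}{23}\right) \frac{1}{26003} - 257455\right) \left(59815 - 226893\right) = \left(- \frac{250017}{598069} - 257455\right) \left(-167078\right) = \left(- \frac{153976104412}{598069}\right) \left(-167078\right) = \frac{25726019572948136}{598069}$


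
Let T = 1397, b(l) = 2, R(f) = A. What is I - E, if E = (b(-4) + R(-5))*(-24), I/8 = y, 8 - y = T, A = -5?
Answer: -11184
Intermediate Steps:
R(f) = -5
y = -1389 (y = 8 - 1*1397 = 8 - 1397 = -1389)
I = -11112 (I = 8*(-1389) = -11112)
E = 72 (E = (2 - 5)*(-24) = -3*(-24) = 72)
I - E = -11112 - 1*72 = -11112 - 72 = -11184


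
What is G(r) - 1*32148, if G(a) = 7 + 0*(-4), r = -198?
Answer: -32141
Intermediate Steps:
G(a) = 7 (G(a) = 7 + 0 = 7)
G(r) - 1*32148 = 7 - 1*32148 = 7 - 32148 = -32141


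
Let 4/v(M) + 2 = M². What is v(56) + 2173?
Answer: 3405093/1567 ≈ 2173.0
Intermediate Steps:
v(M) = 4/(-2 + M²)
v(56) + 2173 = 4/(-2 + 56²) + 2173 = 4/(-2 + 3136) + 2173 = 4/3134 + 2173 = 4*(1/3134) + 2173 = 2/1567 + 2173 = 3405093/1567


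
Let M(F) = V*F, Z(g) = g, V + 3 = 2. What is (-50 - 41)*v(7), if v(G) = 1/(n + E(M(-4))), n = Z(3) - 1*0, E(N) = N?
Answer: -13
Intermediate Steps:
V = -1 (V = -3 + 2 = -1)
M(F) = -F
n = 3 (n = 3 - 1*0 = 3 + 0 = 3)
v(G) = ⅐ (v(G) = 1/(3 - 1*(-4)) = 1/(3 + 4) = 1/7 = ⅐)
(-50 - 41)*v(7) = (-50 - 41)*(⅐) = -91*⅐ = -13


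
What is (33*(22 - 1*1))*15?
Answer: 10395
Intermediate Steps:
(33*(22 - 1*1))*15 = (33*(22 - 1))*15 = (33*21)*15 = 693*15 = 10395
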